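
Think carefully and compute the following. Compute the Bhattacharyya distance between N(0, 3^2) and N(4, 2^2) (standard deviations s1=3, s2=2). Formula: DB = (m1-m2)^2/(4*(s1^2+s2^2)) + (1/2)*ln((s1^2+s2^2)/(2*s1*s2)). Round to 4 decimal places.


Bhattacharyya distance between two Gaussians:
DB = (m1-m2)^2/(4*(s1^2+s2^2)) + (1/2)*ln((s1^2+s2^2)/(2*s1*s2)).
(m1-m2)^2 = (-4)^2 = 16.
s1^2+s2^2 = 9 + 4 = 13.
term1 = 16/52 = 0.307692.
term2 = 0.5*ln(13/12.0) = 0.040021.
DB = 0.307692 + 0.040021 = 0.3477

0.3477


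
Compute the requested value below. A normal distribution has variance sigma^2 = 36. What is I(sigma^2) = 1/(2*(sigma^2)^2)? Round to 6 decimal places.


Fisher information for variance: I(sigma^2) = 1/(2*sigma^4).
sigma^2 = 36, so sigma^4 = 1296.
I = 1/(2*1296) = 1/2592 = 0.000386

0.000386


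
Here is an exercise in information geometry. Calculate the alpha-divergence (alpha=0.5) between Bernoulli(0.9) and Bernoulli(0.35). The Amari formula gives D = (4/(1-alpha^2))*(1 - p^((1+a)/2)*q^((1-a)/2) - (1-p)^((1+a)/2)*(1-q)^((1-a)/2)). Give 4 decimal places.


Amari alpha-divergence:
D = (4/(1-alpha^2))*(1 - p^((1+a)/2)*q^((1-a)/2) - (1-p)^((1+a)/2)*(1-q)^((1-a)/2)).
alpha = 0.5, p = 0.9, q = 0.35.
e1 = (1+alpha)/2 = 0.75, e2 = (1-alpha)/2 = 0.25.
t1 = p^e1 * q^e2 = 0.9^0.75 * 0.35^0.25 = 0.710721.
t2 = (1-p)^e1 * (1-q)^e2 = 0.1^0.75 * 0.65^0.25 = 0.159672.
4/(1-alpha^2) = 5.333333.
D = 5.333333*(1 - 0.710721 - 0.159672) = 0.6912

0.6912


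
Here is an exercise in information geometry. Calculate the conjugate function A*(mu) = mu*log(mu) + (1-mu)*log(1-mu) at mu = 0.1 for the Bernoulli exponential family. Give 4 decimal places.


Legendre transform for Bernoulli:
A*(mu) = mu*log(mu) + (1-mu)*log(1-mu).
mu = 0.1, 1-mu = 0.9.
mu*log(mu) = 0.1*log(0.1) = -0.230259.
(1-mu)*log(1-mu) = 0.9*log(0.9) = -0.094824.
A* = -0.230259 + -0.094824 = -0.3251

-0.3251


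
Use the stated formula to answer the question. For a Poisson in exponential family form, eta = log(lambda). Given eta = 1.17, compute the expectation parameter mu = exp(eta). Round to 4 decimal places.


Expectation parameter for Poisson exponential family:
mu = exp(eta).
eta = 1.17.
mu = exp(1.17) = 3.2220

3.2220


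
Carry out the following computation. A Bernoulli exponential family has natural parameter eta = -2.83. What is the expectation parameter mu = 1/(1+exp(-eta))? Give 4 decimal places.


Dual coordinate (expectation parameter) for Bernoulli:
mu = 1/(1+exp(-eta)).
eta = -2.83.
exp(-eta) = exp(2.83) = 16.945461.
mu = 1/(1+16.945461) = 0.0557

0.0557


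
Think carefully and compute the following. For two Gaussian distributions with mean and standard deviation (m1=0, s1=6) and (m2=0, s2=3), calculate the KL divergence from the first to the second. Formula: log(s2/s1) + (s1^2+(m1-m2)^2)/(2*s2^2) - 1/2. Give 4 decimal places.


KL divergence between normal distributions:
KL = log(s2/s1) + (s1^2 + (m1-m2)^2)/(2*s2^2) - 1/2.
log(3/6) = -0.693147.
(6^2 + (0-0)^2)/(2*3^2) = (36 + 0)/18 = 2.0.
KL = -0.693147 + 2.0 - 0.5 = 0.8069

0.8069


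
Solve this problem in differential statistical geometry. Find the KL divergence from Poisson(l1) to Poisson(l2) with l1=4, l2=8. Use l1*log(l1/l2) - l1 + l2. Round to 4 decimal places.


KL divergence for Poisson:
KL = l1*log(l1/l2) - l1 + l2.
l1 = 4, l2 = 8.
log(4/8) = -0.693147.
l1*log(l1/l2) = 4 * -0.693147 = -2.772589.
KL = -2.772589 - 4 + 8 = 1.2274

1.2274


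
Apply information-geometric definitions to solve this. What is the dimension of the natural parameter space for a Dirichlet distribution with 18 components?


Exponential family dimension calculation:
Dirichlet with 18 components has 18 natural parameters.

18


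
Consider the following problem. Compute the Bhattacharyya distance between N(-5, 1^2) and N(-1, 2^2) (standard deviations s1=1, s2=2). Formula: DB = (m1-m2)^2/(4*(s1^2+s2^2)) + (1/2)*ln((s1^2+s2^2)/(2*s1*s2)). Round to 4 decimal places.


Bhattacharyya distance between two Gaussians:
DB = (m1-m2)^2/(4*(s1^2+s2^2)) + (1/2)*ln((s1^2+s2^2)/(2*s1*s2)).
(m1-m2)^2 = (-4)^2 = 16.
s1^2+s2^2 = 1 + 4 = 5.
term1 = 16/20 = 0.8.
term2 = 0.5*ln(5/4.0) = 0.111572.
DB = 0.8 + 0.111572 = 0.9116

0.9116


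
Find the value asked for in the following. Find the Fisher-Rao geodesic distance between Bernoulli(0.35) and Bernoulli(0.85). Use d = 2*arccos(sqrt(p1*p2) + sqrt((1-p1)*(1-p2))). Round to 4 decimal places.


Geodesic distance on Bernoulli manifold:
d(p1,p2) = 2*arccos(sqrt(p1*p2) + sqrt((1-p1)*(1-p2))).
sqrt(p1*p2) = sqrt(0.35*0.85) = 0.545436.
sqrt((1-p1)*(1-p2)) = sqrt(0.65*0.15) = 0.31225.
arg = 0.545436 + 0.31225 = 0.857686.
d = 2*arccos(0.857686) = 1.0801

1.0801


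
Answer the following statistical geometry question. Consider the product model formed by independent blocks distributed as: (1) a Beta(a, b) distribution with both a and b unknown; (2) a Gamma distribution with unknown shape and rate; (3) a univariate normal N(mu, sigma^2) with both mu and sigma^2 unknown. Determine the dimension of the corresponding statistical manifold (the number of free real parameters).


The dimension of a statistical manifold equals the number of free
(independent) real parameters of the model. For a product of independent
blocks the parameter counts add.
- Beta (a, b): 2.
- Gamma (shape, rate): 2.
- normal (mu, sigma^2): 2.
Total = 2 + 2 + 2 = 6.
Dimension = 6

6


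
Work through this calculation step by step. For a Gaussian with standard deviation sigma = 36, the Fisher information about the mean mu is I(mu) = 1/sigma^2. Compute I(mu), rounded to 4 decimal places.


The Fisher information for the mean of a normal distribution is I(mu) = 1/sigma^2.
sigma = 36, so sigma^2 = 1296.
I(mu) = 1/1296 = 0.0008

0.0008


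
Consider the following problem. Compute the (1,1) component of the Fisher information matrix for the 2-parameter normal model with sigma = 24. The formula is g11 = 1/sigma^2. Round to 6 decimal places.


For the 2-parameter normal family, the Fisher metric has:
  g11 = 1/sigma^2, g22 = 2/sigma^2.
sigma = 24, sigma^2 = 576.
g11 = 0.001736

0.001736


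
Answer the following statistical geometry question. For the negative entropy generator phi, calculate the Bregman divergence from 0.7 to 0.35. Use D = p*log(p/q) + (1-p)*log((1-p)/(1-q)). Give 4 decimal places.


Bregman divergence with negative entropy generator:
D = p*log(p/q) + (1-p)*log((1-p)/(1-q)).
p = 0.7, q = 0.35.
p*log(p/q) = 0.7*log(0.7/0.35) = 0.485203.
(1-p)*log((1-p)/(1-q)) = 0.3*log(0.3/0.65) = -0.231957.
D = 0.485203 + -0.231957 = 0.2532

0.2532


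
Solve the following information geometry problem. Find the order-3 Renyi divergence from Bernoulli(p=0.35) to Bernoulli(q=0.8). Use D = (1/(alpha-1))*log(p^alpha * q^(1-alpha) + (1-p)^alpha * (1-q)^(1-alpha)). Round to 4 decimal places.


Renyi divergence of order alpha between Bernoulli distributions:
D = (1/(alpha-1))*log(p^alpha * q^(1-alpha) + (1-p)^alpha * (1-q)^(1-alpha)).
alpha = 3, p = 0.35, q = 0.8.
p^alpha * q^(1-alpha) = 0.35^3 * 0.8^-2 = 0.066992.
(1-p)^alpha * (1-q)^(1-alpha) = 0.65^3 * 0.2^-2 = 6.865625.
sum = 0.066992 + 6.865625 = 6.932617.
D = (1/2)*log(6.932617) = 0.9681

0.9681


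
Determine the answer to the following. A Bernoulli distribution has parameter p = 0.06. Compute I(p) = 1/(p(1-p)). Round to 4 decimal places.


For Bernoulli(p), Fisher information is I(p) = 1/(p*(1-p)).
p = 0.06, 1-p = 0.94.
p*(1-p) = 0.0564.
I(p) = 1/0.0564 = 17.7305

17.7305


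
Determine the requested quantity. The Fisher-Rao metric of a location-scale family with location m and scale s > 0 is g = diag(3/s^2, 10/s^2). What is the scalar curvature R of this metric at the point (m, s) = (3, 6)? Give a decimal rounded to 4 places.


The metric has the form g = (A dm^2 + B ds^2)/s^2 with A = 3, B = 10.
Substitute u = sqrt(A/B)*m: g = B*(du^2 + ds^2)/s^2, i.e. B times the
Poincare upper half-plane metric, which has constant Gaussian curvature -1.
Scaling a 2D metric by a constant c divides the Gaussian curvature by c,
so K = -1/B = -1/(10) = -0.1000 everywhere (the point (m, s) = (3, 6) is irrelevant:
the curvature is constant).
Scalar curvature in dimension 2: R = 2K = -2/(10) = -0.2000.

-0.2000


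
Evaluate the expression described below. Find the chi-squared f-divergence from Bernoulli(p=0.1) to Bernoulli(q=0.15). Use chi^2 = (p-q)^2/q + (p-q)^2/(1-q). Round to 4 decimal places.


Chi-squared divergence between Bernoulli distributions:
chi^2 = (p-q)^2/q + (p-q)^2/(1-q).
p = 0.1, q = 0.15, p-q = -0.05.
(p-q)^2 = 0.0025.
term1 = 0.0025/0.15 = 0.016667.
term2 = 0.0025/0.85 = 0.002941.
chi^2 = 0.016667 + 0.002941 = 0.0196

0.0196


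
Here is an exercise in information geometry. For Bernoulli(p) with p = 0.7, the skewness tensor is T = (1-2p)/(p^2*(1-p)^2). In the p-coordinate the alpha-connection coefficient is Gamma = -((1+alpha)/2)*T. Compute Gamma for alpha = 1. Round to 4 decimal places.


Skewness (Amari-Chentsov) tensor: T = (1-2p)/(p^2*(1-p)^2).
p = 0.7, 1-2p = -0.4, p^2 = 0.49, (1-p)^2 = 0.09.
T = -0.4/(0.49 * 0.09) = -9.070295.
In the p-coordinate, Gamma^(alpha) = Gamma^(0) - (alpha/2)*T with Gamma^(0) = (1/2)*g'(p) = -T/2,
so Gamma^(alpha) = -((1+alpha)/2)*T.
alpha = 1, -(1+alpha)/2 = -1.0.
Gamma = -1.0 * -9.070295 = 9.0703

9.0703


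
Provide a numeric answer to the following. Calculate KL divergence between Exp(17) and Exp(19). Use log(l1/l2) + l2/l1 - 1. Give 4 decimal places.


KL divergence for exponential family:
KL = log(l1/l2) + l2/l1 - 1.
log(17/19) = -0.111226.
19/17 = 1.117647.
KL = -0.111226 + 1.117647 - 1 = 0.0064

0.0064


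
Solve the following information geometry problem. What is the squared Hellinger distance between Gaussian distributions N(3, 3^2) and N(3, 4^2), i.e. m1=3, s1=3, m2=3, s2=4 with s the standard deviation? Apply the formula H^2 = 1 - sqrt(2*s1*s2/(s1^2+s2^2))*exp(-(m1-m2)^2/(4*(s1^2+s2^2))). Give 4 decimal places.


Squared Hellinger distance for Gaussians:
H^2 = 1 - sqrt(2*s1*s2/(s1^2+s2^2)) * exp(-(m1-m2)^2/(4*(s1^2+s2^2))).
s1^2 = 9, s2^2 = 16, s1^2+s2^2 = 25.
sqrt(2*3*4/(25)) = 0.979796.
(m1-m2)^2 = (0)^2 = 0.
exp(-0/(4*25)) = exp(0.0) = 1.0.
H^2 = 1 - 0.979796*1.0 = 0.0202

0.0202


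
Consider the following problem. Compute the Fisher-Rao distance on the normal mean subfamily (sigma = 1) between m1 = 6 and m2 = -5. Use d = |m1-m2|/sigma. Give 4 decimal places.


On the fixed-variance normal subfamily, geodesic distance = |m1-m2|/sigma.
|6 - -5| = 11.
sigma = 1.
d = 11/1 = 11.0000

11.0000


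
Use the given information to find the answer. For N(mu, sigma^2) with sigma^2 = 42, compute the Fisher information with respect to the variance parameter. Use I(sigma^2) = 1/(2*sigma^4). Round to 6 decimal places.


Fisher information for variance: I(sigma^2) = 1/(2*sigma^4).
sigma^2 = 42, so sigma^4 = 1764.
I = 1/(2*1764) = 1/3528 = 0.000283

0.000283


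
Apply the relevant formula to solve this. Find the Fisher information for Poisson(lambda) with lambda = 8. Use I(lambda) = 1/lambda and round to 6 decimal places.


Fisher information for Poisson: I(lambda) = 1/lambda.
lambda = 8.
I(lambda) = 1/8 = 0.125000

0.125000


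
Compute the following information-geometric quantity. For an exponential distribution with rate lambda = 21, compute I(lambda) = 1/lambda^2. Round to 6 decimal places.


Fisher information for exponential: I(lambda) = 1/lambda^2.
lambda = 21, lambda^2 = 441.
I = 1/441 = 0.002268

0.002268


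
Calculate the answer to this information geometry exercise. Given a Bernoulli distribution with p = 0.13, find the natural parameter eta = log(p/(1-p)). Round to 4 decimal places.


Natural parameter for Bernoulli: eta = log(p/(1-p)).
p = 0.13, 1-p = 0.87.
p/(1-p) = 0.149425.
eta = log(0.149425) = -1.9010

-1.9010


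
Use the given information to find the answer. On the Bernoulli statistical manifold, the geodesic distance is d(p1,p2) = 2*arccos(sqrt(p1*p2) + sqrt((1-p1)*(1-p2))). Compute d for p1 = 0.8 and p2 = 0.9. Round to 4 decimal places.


Geodesic distance on Bernoulli manifold:
d(p1,p2) = 2*arccos(sqrt(p1*p2) + sqrt((1-p1)*(1-p2))).
sqrt(p1*p2) = sqrt(0.8*0.9) = 0.848528.
sqrt((1-p1)*(1-p2)) = sqrt(0.2*0.1) = 0.141421.
arg = 0.848528 + 0.141421 = 0.989949.
d = 2*arccos(0.989949) = 0.2838

0.2838


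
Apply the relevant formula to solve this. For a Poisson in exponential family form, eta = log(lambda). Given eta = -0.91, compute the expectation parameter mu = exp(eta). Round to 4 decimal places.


Expectation parameter for Poisson exponential family:
mu = exp(eta).
eta = -0.91.
mu = exp(-0.91) = 0.4025

0.4025


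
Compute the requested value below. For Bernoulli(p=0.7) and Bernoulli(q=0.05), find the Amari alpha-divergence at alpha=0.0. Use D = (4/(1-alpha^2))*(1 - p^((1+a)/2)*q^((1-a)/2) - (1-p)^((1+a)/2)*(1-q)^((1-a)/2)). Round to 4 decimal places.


Amari alpha-divergence:
D = (4/(1-alpha^2))*(1 - p^((1+a)/2)*q^((1-a)/2) - (1-p)^((1+a)/2)*(1-q)^((1-a)/2)).
alpha = 0.0, p = 0.7, q = 0.05.
e1 = (1+alpha)/2 = 0.5, e2 = (1-alpha)/2 = 0.5.
t1 = p^e1 * q^e2 = 0.7^0.5 * 0.05^0.5 = 0.187083.
t2 = (1-p)^e1 * (1-q)^e2 = 0.3^0.5 * 0.95^0.5 = 0.533854.
4/(1-alpha^2) = 4.0.
D = 4.0*(1 - 0.187083 - 0.533854) = 1.1163

1.1163


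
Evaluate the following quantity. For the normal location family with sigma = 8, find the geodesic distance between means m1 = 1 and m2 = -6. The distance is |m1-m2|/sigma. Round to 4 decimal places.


On the fixed-variance normal subfamily, geodesic distance = |m1-m2|/sigma.
|1 - -6| = 7.
sigma = 8.
d = 7/8 = 0.8750

0.8750


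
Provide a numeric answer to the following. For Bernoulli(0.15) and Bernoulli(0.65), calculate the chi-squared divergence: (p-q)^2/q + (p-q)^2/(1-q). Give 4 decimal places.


Chi-squared divergence between Bernoulli distributions:
chi^2 = (p-q)^2/q + (p-q)^2/(1-q).
p = 0.15, q = 0.65, p-q = -0.5.
(p-q)^2 = 0.25.
term1 = 0.25/0.65 = 0.384615.
term2 = 0.25/0.35 = 0.714286.
chi^2 = 0.384615 + 0.714286 = 1.0989

1.0989


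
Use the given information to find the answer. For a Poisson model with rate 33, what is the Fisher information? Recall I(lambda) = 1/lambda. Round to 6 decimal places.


Fisher information for Poisson: I(lambda) = 1/lambda.
lambda = 33.
I(lambda) = 1/33 = 0.030303

0.030303


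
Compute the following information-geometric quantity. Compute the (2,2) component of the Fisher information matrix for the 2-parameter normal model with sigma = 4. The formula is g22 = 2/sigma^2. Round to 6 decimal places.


For the 2-parameter normal family, the Fisher metric has:
  g11 = 1/sigma^2, g22 = 2/sigma^2.
sigma = 4, sigma^2 = 16.
g22 = 0.125000

0.125000


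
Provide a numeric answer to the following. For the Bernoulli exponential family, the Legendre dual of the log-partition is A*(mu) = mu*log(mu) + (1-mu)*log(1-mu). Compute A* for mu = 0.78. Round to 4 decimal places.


Legendre transform for Bernoulli:
A*(mu) = mu*log(mu) + (1-mu)*log(1-mu).
mu = 0.78, 1-mu = 0.22.
mu*log(mu) = 0.78*log(0.78) = -0.1938.
(1-mu)*log(1-mu) = 0.22*log(0.22) = -0.333108.
A* = -0.1938 + -0.333108 = -0.5269

-0.5269


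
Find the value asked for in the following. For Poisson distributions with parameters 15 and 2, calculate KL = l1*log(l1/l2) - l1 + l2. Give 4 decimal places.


KL divergence for Poisson:
KL = l1*log(l1/l2) - l1 + l2.
l1 = 15, l2 = 2.
log(15/2) = 2.014903.
l1*log(l1/l2) = 15 * 2.014903 = 30.223545.
KL = 30.223545 - 15 + 2 = 17.2235

17.2235


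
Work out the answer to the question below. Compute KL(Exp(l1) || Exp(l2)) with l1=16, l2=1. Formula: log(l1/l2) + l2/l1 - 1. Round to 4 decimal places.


KL divergence for exponential family:
KL = log(l1/l2) + l2/l1 - 1.
log(16/1) = 2.772589.
1/16 = 0.0625.
KL = 2.772589 + 0.0625 - 1 = 1.8351

1.8351


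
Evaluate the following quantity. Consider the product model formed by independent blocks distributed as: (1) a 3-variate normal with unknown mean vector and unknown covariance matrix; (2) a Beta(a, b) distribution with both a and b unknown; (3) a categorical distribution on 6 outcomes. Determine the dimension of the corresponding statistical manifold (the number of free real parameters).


The dimension of a statistical manifold equals the number of free
(independent) real parameters of the model. For a product of independent
blocks the parameter counts add.
- 3-variate normal: 3 (mean) + 3*4/2 = 6 (symmetric covariance) = 9.
- Beta (a, b): 2.
- categorical on 6 outcomes (probabilities sum to 1): 6-1 = 5.
Total = 9 + 2 + 5 = 16.
Dimension = 16

16


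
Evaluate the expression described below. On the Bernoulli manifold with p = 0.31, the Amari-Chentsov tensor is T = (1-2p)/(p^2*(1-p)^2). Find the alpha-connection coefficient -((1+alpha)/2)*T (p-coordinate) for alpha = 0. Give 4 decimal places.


Skewness (Amari-Chentsov) tensor: T = (1-2p)/(p^2*(1-p)^2).
p = 0.31, 1-2p = 0.38, p^2 = 0.0961, (1-p)^2 = 0.4761.
T = 0.38/(0.0961 * 0.4761) = 8.305428.
In the p-coordinate, Gamma^(alpha) = Gamma^(0) - (alpha/2)*T with Gamma^(0) = (1/2)*g'(p) = -T/2,
so Gamma^(alpha) = -((1+alpha)/2)*T.
alpha = 0, -(1+alpha)/2 = -0.5.
Gamma = -0.5 * 8.305428 = -4.1527

-4.1527


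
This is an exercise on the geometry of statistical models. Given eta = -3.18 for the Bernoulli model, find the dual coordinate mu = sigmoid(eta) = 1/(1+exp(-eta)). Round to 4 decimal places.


Dual coordinate (expectation parameter) for Bernoulli:
mu = 1/(1+exp(-eta)).
eta = -3.18.
exp(-eta) = exp(3.18) = 24.046754.
mu = 1/(1+24.046754) = 0.0399

0.0399


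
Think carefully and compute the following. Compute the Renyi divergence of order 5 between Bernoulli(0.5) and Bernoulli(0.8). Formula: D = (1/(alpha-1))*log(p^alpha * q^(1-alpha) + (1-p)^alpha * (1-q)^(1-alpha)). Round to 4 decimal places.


Renyi divergence of order alpha between Bernoulli distributions:
D = (1/(alpha-1))*log(p^alpha * q^(1-alpha) + (1-p)^alpha * (1-q)^(1-alpha)).
alpha = 5, p = 0.5, q = 0.8.
p^alpha * q^(1-alpha) = 0.5^5 * 0.8^-4 = 0.076294.
(1-p)^alpha * (1-q)^(1-alpha) = 0.5^5 * 0.2^-4 = 19.53125.
sum = 0.076294 + 19.53125 = 19.607544.
D = (1/4)*log(19.607544) = 0.7440

0.7440


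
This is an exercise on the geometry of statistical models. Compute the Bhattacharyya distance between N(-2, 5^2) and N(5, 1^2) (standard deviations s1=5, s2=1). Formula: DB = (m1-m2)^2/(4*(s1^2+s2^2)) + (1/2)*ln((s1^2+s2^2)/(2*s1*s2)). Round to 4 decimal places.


Bhattacharyya distance between two Gaussians:
DB = (m1-m2)^2/(4*(s1^2+s2^2)) + (1/2)*ln((s1^2+s2^2)/(2*s1*s2)).
(m1-m2)^2 = (-7)^2 = 49.
s1^2+s2^2 = 25 + 1 = 26.
term1 = 49/104 = 0.471154.
term2 = 0.5*ln(26/10.0) = 0.477756.
DB = 0.471154 + 0.477756 = 0.9489

0.9489


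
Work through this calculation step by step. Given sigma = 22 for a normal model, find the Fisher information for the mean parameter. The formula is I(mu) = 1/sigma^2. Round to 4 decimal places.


The Fisher information for the mean of a normal distribution is I(mu) = 1/sigma^2.
sigma = 22, so sigma^2 = 484.
I(mu) = 1/484 = 0.0021

0.0021


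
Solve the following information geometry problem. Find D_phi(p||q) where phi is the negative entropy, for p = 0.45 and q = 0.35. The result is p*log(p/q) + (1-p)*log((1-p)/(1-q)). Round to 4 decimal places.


Bregman divergence with negative entropy generator:
D = p*log(p/q) + (1-p)*log((1-p)/(1-q)).
p = 0.45, q = 0.35.
p*log(p/q) = 0.45*log(0.45/0.35) = 0.113091.
(1-p)*log((1-p)/(1-q)) = 0.55*log(0.55/0.65) = -0.09188.
D = 0.113091 + -0.09188 = 0.0212

0.0212


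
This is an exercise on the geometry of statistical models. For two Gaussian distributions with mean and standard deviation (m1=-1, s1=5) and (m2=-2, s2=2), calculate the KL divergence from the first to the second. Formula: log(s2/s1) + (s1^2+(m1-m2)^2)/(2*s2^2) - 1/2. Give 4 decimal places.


KL divergence between normal distributions:
KL = log(s2/s1) + (s1^2 + (m1-m2)^2)/(2*s2^2) - 1/2.
log(2/5) = -0.916291.
(5^2 + (-1--2)^2)/(2*2^2) = (25 + 1)/8 = 3.25.
KL = -0.916291 + 3.25 - 0.5 = 1.8337

1.8337


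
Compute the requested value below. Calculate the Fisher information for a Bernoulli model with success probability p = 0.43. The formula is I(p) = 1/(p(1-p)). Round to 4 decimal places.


For Bernoulli(p), Fisher information is I(p) = 1/(p*(1-p)).
p = 0.43, 1-p = 0.57.
p*(1-p) = 0.2451.
I(p) = 1/0.2451 = 4.0800

4.0800


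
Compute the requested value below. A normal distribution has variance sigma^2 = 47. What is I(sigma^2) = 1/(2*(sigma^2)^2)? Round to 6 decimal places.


Fisher information for variance: I(sigma^2) = 1/(2*sigma^4).
sigma^2 = 47, so sigma^4 = 2209.
I = 1/(2*2209) = 1/4418 = 0.000226

0.000226


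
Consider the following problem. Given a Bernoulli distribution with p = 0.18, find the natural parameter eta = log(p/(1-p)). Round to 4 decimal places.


Natural parameter for Bernoulli: eta = log(p/(1-p)).
p = 0.18, 1-p = 0.82.
p/(1-p) = 0.219512.
eta = log(0.219512) = -1.5163

-1.5163


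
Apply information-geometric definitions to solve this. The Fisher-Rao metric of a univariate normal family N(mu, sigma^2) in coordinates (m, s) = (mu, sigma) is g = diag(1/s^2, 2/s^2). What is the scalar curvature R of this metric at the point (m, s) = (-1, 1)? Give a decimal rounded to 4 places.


The metric has the form g = (A dm^2 + B ds^2)/s^2 with A = 1, B = 2.
Substitute u = sqrt(A/B)*m: g = B*(du^2 + ds^2)/s^2, i.e. B times the
Poincare upper half-plane metric, which has constant Gaussian curvature -1.
Scaling a 2D metric by a constant c divides the Gaussian curvature by c,
so K = -1/B = -1/(2) = -0.5000 everywhere (the point (m, s) = (-1, 1) is irrelevant:
the curvature is constant).
Scalar curvature in dimension 2: R = 2K = -2/(2) = -1.0000.

-1.0000


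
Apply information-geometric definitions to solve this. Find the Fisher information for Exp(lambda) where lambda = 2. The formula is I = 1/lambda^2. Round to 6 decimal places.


Fisher information for exponential: I(lambda) = 1/lambda^2.
lambda = 2, lambda^2 = 4.
I = 1/4 = 0.250000

0.250000


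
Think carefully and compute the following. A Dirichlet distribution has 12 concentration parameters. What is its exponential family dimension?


Exponential family dimension calculation:
Dirichlet with 12 components has 12 natural parameters.

12


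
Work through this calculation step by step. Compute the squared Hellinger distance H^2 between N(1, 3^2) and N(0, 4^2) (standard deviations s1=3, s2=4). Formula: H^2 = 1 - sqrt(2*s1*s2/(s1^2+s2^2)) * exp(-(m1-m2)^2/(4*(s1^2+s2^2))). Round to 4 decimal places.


Squared Hellinger distance for Gaussians:
H^2 = 1 - sqrt(2*s1*s2/(s1^2+s2^2)) * exp(-(m1-m2)^2/(4*(s1^2+s2^2))).
s1^2 = 9, s2^2 = 16, s1^2+s2^2 = 25.
sqrt(2*3*4/(25)) = 0.979796.
(m1-m2)^2 = (1)^2 = 1.
exp(-1/(4*25)) = exp(-0.01) = 0.99005.
H^2 = 1 - 0.979796*0.99005 = 0.0300

0.0300


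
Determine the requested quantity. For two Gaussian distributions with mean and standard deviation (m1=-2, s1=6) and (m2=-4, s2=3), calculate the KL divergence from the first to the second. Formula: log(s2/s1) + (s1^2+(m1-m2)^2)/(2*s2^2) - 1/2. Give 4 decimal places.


KL divergence between normal distributions:
KL = log(s2/s1) + (s1^2 + (m1-m2)^2)/(2*s2^2) - 1/2.
log(3/6) = -0.693147.
(6^2 + (-2--4)^2)/(2*3^2) = (36 + 4)/18 = 2.222222.
KL = -0.693147 + 2.222222 - 0.5 = 1.0291

1.0291


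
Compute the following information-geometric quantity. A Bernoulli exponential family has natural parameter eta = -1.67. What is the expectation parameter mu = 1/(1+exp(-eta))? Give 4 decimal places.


Dual coordinate (expectation parameter) for Bernoulli:
mu = 1/(1+exp(-eta)).
eta = -1.67.
exp(-eta) = exp(1.67) = 5.312168.
mu = 1/(1+5.312168) = 0.1584

0.1584


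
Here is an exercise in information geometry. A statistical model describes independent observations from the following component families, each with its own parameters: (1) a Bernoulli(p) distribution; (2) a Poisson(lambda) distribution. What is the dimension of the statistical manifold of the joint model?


The dimension of a statistical manifold equals the number of free
(independent) real parameters of the model. For a product of independent
blocks the parameter counts add.
- Bernoulli (p): 1.
- Poisson (lambda): 1.
Total = 1 + 1 = 2.
Dimension = 2

2


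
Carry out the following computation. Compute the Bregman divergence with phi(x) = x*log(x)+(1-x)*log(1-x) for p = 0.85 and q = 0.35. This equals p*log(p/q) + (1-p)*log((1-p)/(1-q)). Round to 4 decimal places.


Bregman divergence with negative entropy generator:
D = p*log(p/q) + (1-p)*log((1-p)/(1-q)).
p = 0.85, q = 0.35.
p*log(p/q) = 0.85*log(0.85/0.35) = 0.754208.
(1-p)*log((1-p)/(1-q)) = 0.15*log(0.15/0.65) = -0.219951.
D = 0.754208 + -0.219951 = 0.5343

0.5343


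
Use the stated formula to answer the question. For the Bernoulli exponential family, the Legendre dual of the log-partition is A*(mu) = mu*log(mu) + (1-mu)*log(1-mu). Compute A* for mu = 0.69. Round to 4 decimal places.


Legendre transform for Bernoulli:
A*(mu) = mu*log(mu) + (1-mu)*log(1-mu).
mu = 0.69, 1-mu = 0.31.
mu*log(mu) = 0.69*log(0.69) = -0.256034.
(1-mu)*log(1-mu) = 0.31*log(0.31) = -0.363067.
A* = -0.256034 + -0.363067 = -0.6191

-0.6191


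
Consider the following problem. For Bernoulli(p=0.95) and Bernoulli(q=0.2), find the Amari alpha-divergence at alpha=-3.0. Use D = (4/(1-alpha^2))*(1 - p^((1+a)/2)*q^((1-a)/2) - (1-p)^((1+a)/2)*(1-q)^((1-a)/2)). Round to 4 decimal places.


Amari alpha-divergence:
D = (4/(1-alpha^2))*(1 - p^((1+a)/2)*q^((1-a)/2) - (1-p)^((1+a)/2)*(1-q)^((1-a)/2)).
alpha = -3.0, p = 0.95, q = 0.2.
e1 = (1+alpha)/2 = -1.0, e2 = (1-alpha)/2 = 2.0.
t1 = p^e1 * q^e2 = 0.95^-1.0 * 0.2^2.0 = 0.042105.
t2 = (1-p)^e1 * (1-q)^e2 = 0.05^-1.0 * 0.8^2.0 = 12.8.
4/(1-alpha^2) = -0.5.
D = -0.5*(1 - 0.042105 - 12.8) = 5.9211

5.9211


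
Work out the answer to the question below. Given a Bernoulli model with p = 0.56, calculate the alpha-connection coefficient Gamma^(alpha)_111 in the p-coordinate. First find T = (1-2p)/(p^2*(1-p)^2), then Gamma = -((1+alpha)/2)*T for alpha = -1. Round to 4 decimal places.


Skewness (Amari-Chentsov) tensor: T = (1-2p)/(p^2*(1-p)^2).
p = 0.56, 1-2p = -0.12, p^2 = 0.3136, (1-p)^2 = 0.1936.
T = -0.12/(0.3136 * 0.1936) = -1.976514.
In the p-coordinate, Gamma^(alpha) = Gamma^(0) - (alpha/2)*T with Gamma^(0) = (1/2)*g'(p) = -T/2,
so Gamma^(alpha) = -((1+alpha)/2)*T.
alpha = -1, -(1+alpha)/2 = 0.0.
Gamma = 0.0 * -1.976514 = 0.0000

0.0000


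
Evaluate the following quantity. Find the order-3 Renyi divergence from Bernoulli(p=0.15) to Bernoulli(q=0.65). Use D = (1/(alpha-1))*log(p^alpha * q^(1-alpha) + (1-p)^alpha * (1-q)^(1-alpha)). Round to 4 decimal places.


Renyi divergence of order alpha between Bernoulli distributions:
D = (1/(alpha-1))*log(p^alpha * q^(1-alpha) + (1-p)^alpha * (1-q)^(1-alpha)).
alpha = 3, p = 0.15, q = 0.65.
p^alpha * q^(1-alpha) = 0.15^3 * 0.65^-2 = 0.007988.
(1-p)^alpha * (1-q)^(1-alpha) = 0.85^3 * 0.35^-2 = 5.013265.
sum = 0.007988 + 5.013265 = 5.021253.
D = (1/2)*log(5.021253) = 0.8068

0.8068


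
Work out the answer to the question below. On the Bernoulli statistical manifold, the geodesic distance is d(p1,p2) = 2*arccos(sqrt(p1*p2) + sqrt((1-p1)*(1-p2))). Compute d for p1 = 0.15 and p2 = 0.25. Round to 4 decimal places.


Geodesic distance on Bernoulli manifold:
d(p1,p2) = 2*arccos(sqrt(p1*p2) + sqrt((1-p1)*(1-p2))).
sqrt(p1*p2) = sqrt(0.15*0.25) = 0.193649.
sqrt((1-p1)*(1-p2)) = sqrt(0.85*0.75) = 0.798436.
arg = 0.193649 + 0.798436 = 0.992085.
d = 2*arccos(0.992085) = 0.2518

0.2518


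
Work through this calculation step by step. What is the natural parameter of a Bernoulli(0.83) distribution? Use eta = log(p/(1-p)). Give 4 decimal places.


Natural parameter for Bernoulli: eta = log(p/(1-p)).
p = 0.83, 1-p = 0.17.
p/(1-p) = 4.882353.
eta = log(4.882353) = 1.5856

1.5856


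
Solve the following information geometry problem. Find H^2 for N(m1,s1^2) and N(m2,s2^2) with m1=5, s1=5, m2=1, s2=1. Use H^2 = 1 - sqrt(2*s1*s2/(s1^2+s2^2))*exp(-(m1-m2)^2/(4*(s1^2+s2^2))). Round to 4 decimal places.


Squared Hellinger distance for Gaussians:
H^2 = 1 - sqrt(2*s1*s2/(s1^2+s2^2)) * exp(-(m1-m2)^2/(4*(s1^2+s2^2))).
s1^2 = 25, s2^2 = 1, s1^2+s2^2 = 26.
sqrt(2*5*1/(26)) = 0.620174.
(m1-m2)^2 = (4)^2 = 16.
exp(-16/(4*26)) = exp(-0.153846) = 0.857404.
H^2 = 1 - 0.620174*0.857404 = 0.4683

0.4683


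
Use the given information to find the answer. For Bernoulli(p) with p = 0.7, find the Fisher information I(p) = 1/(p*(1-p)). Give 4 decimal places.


For Bernoulli(p), Fisher information is I(p) = 1/(p*(1-p)).
p = 0.7, 1-p = 0.3.
p*(1-p) = 0.21.
I(p) = 1/0.21 = 4.7619

4.7619


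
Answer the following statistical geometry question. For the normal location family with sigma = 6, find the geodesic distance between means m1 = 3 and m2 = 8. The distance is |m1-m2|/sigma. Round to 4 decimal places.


On the fixed-variance normal subfamily, geodesic distance = |m1-m2|/sigma.
|3 - 8| = 5.
sigma = 6.
d = 5/6 = 0.8333

0.8333


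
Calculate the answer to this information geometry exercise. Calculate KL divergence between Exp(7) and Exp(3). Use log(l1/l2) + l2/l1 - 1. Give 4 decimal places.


KL divergence for exponential family:
KL = log(l1/l2) + l2/l1 - 1.
log(7/3) = 0.847298.
3/7 = 0.428571.
KL = 0.847298 + 0.428571 - 1 = 0.2759

0.2759


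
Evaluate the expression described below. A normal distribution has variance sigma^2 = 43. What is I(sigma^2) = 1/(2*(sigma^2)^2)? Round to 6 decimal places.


Fisher information for variance: I(sigma^2) = 1/(2*sigma^4).
sigma^2 = 43, so sigma^4 = 1849.
I = 1/(2*1849) = 1/3698 = 0.000270

0.000270


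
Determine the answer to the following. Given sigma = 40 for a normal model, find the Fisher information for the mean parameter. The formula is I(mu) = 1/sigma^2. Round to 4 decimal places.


The Fisher information for the mean of a normal distribution is I(mu) = 1/sigma^2.
sigma = 40, so sigma^2 = 1600.
I(mu) = 1/1600 = 0.0006

0.0006


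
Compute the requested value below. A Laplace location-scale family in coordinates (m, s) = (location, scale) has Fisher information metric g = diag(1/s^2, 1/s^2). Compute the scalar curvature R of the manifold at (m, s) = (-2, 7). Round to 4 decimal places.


The metric has the form g = (A dm^2 + B ds^2)/s^2 with A = 1, B = 1.
Substitute u = sqrt(A/B)*m: g = B*(du^2 + ds^2)/s^2, i.e. B times the
Poincare upper half-plane metric, which has constant Gaussian curvature -1.
Scaling a 2D metric by a constant c divides the Gaussian curvature by c,
so K = -1/B = -1/(1) = -1.0000 everywhere (the point (m, s) = (-2, 7) is irrelevant:
the curvature is constant).
Scalar curvature in dimension 2: R = 2K = -2/(1) = -2.0000.

-2.0000


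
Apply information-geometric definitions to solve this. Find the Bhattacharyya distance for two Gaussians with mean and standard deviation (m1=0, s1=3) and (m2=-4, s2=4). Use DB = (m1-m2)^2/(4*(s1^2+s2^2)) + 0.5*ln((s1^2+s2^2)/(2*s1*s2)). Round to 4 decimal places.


Bhattacharyya distance between two Gaussians:
DB = (m1-m2)^2/(4*(s1^2+s2^2)) + (1/2)*ln((s1^2+s2^2)/(2*s1*s2)).
(m1-m2)^2 = (4)^2 = 16.
s1^2+s2^2 = 9 + 16 = 25.
term1 = 16/100 = 0.16.
term2 = 0.5*ln(25/24.0) = 0.020411.
DB = 0.16 + 0.020411 = 0.1804

0.1804


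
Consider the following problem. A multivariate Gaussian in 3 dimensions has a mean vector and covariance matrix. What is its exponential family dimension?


Exponential family dimension calculation:
For 3-dim MVN: mean has 3 params, covariance has 3*4/2 = 6 unique entries.
Total dim = 3 + 6 = 9.

9


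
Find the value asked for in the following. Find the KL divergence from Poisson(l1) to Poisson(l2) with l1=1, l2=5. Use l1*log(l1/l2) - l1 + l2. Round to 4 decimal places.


KL divergence for Poisson:
KL = l1*log(l1/l2) - l1 + l2.
l1 = 1, l2 = 5.
log(1/5) = -1.609438.
l1*log(l1/l2) = 1 * -1.609438 = -1.609438.
KL = -1.609438 - 1 + 5 = 2.3906

2.3906


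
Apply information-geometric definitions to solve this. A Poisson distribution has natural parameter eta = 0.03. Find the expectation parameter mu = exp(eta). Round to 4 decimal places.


Expectation parameter for Poisson exponential family:
mu = exp(eta).
eta = 0.03.
mu = exp(0.03) = 1.0305

1.0305


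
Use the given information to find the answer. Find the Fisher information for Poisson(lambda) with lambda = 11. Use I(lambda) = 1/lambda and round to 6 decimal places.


Fisher information for Poisson: I(lambda) = 1/lambda.
lambda = 11.
I(lambda) = 1/11 = 0.090909

0.090909


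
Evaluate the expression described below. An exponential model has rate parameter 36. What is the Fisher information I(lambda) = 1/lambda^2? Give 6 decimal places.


Fisher information for exponential: I(lambda) = 1/lambda^2.
lambda = 36, lambda^2 = 1296.
I = 1/1296 = 0.000772

0.000772


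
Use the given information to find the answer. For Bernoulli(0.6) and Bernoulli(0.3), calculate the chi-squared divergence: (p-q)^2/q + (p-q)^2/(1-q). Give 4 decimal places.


Chi-squared divergence between Bernoulli distributions:
chi^2 = (p-q)^2/q + (p-q)^2/(1-q).
p = 0.6, q = 0.3, p-q = 0.3.
(p-q)^2 = 0.09.
term1 = 0.09/0.3 = 0.3.
term2 = 0.09/0.7 = 0.128571.
chi^2 = 0.3 + 0.128571 = 0.4286

0.4286


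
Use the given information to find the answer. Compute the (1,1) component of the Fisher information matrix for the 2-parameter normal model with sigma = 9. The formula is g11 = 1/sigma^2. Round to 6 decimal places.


For the 2-parameter normal family, the Fisher metric has:
  g11 = 1/sigma^2, g22 = 2/sigma^2.
sigma = 9, sigma^2 = 81.
g11 = 0.012346

0.012346


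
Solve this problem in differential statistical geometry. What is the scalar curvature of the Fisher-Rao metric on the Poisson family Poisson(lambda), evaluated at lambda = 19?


This family has a single free parameter, so its statistical manifold
is 1-dimensional. The Riemann curvature tensor of any 1-dimensional
Riemannian manifold vanishes identically, so R = 0.

0


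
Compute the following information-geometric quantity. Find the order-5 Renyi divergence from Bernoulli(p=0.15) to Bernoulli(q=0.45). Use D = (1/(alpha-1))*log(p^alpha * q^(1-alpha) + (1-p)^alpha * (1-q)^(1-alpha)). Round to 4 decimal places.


Renyi divergence of order alpha between Bernoulli distributions:
D = (1/(alpha-1))*log(p^alpha * q^(1-alpha) + (1-p)^alpha * (1-q)^(1-alpha)).
alpha = 5, p = 0.15, q = 0.45.
p^alpha * q^(1-alpha) = 0.15^5 * 0.45^-4 = 0.001852.
(1-p)^alpha * (1-q)^(1-alpha) = 0.85^5 * 0.55^-4 = 4.848907.
sum = 0.001852 + 4.848907 = 4.850759.
D = (1/4)*log(4.850759) = 0.3948

0.3948


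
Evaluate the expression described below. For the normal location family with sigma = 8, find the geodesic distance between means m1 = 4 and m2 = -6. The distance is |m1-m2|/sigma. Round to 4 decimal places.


On the fixed-variance normal subfamily, geodesic distance = |m1-m2|/sigma.
|4 - -6| = 10.
sigma = 8.
d = 10/8 = 1.2500

1.2500


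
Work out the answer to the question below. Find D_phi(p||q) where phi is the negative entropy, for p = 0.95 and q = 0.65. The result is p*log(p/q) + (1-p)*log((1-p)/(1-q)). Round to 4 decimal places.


Bregman divergence with negative entropy generator:
D = p*log(p/q) + (1-p)*log((1-p)/(1-q)).
p = 0.95, q = 0.65.
p*log(p/q) = 0.95*log(0.95/0.65) = 0.360515.
(1-p)*log((1-p)/(1-q)) = 0.05*log(0.05/0.35) = -0.097296.
D = 0.360515 + -0.097296 = 0.2632

0.2632


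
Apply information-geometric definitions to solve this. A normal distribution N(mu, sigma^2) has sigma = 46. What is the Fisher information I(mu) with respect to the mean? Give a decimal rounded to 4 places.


The Fisher information for the mean of a normal distribution is I(mu) = 1/sigma^2.
sigma = 46, so sigma^2 = 2116.
I(mu) = 1/2116 = 0.0005

0.0005


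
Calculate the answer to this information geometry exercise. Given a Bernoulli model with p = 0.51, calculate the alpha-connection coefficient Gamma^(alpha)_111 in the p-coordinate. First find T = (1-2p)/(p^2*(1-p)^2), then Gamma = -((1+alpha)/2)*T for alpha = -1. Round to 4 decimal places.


Skewness (Amari-Chentsov) tensor: T = (1-2p)/(p^2*(1-p)^2).
p = 0.51, 1-2p = -0.02, p^2 = 0.2601, (1-p)^2 = 0.2401.
T = -0.02/(0.2601 * 0.2401) = -0.320256.
In the p-coordinate, Gamma^(alpha) = Gamma^(0) - (alpha/2)*T with Gamma^(0) = (1/2)*g'(p) = -T/2,
so Gamma^(alpha) = -((1+alpha)/2)*T.
alpha = -1, -(1+alpha)/2 = 0.0.
Gamma = 0.0 * -0.320256 = 0.0000

0.0000


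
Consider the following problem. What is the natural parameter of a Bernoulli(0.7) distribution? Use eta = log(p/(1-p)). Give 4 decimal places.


Natural parameter for Bernoulli: eta = log(p/(1-p)).
p = 0.7, 1-p = 0.3.
p/(1-p) = 2.333333.
eta = log(2.333333) = 0.8473

0.8473


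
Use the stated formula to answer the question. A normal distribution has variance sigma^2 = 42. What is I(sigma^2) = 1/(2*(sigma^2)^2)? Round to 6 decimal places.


Fisher information for variance: I(sigma^2) = 1/(2*sigma^4).
sigma^2 = 42, so sigma^4 = 1764.
I = 1/(2*1764) = 1/3528 = 0.000283

0.000283


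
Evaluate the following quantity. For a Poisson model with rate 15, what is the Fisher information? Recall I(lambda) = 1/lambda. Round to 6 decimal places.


Fisher information for Poisson: I(lambda) = 1/lambda.
lambda = 15.
I(lambda) = 1/15 = 0.066667

0.066667


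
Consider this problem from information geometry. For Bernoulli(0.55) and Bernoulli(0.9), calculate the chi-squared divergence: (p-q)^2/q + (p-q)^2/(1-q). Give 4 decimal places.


Chi-squared divergence between Bernoulli distributions:
chi^2 = (p-q)^2/q + (p-q)^2/(1-q).
p = 0.55, q = 0.9, p-q = -0.35.
(p-q)^2 = 0.1225.
term1 = 0.1225/0.9 = 0.136111.
term2 = 0.1225/0.1 = 1.225.
chi^2 = 0.136111 + 1.225 = 1.3611

1.3611


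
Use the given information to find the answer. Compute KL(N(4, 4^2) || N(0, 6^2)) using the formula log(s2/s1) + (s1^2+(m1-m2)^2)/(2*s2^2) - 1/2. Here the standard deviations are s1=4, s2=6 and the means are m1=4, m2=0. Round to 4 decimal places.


KL divergence between normal distributions:
KL = log(s2/s1) + (s1^2 + (m1-m2)^2)/(2*s2^2) - 1/2.
log(6/4) = 0.405465.
(4^2 + (4-0)^2)/(2*6^2) = (16 + 16)/72 = 0.444444.
KL = 0.405465 + 0.444444 - 0.5 = 0.3499

0.3499


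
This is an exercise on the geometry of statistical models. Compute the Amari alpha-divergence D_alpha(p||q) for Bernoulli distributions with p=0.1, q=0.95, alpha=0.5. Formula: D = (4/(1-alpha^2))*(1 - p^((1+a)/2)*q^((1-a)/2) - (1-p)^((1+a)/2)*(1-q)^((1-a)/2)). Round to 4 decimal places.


Amari alpha-divergence:
D = (4/(1-alpha^2))*(1 - p^((1+a)/2)*q^((1-a)/2) - (1-p)^((1+a)/2)*(1-q)^((1-a)/2)).
alpha = 0.5, p = 0.1, q = 0.95.
e1 = (1+alpha)/2 = 0.75, e2 = (1-alpha)/2 = 0.25.
t1 = p^e1 * q^e2 = 0.1^0.75 * 0.95^0.25 = 0.175562.
t2 = (1-p)^e1 * (1-q)^e2 = 0.9^0.75 * 0.05^0.25 = 0.436943.
4/(1-alpha^2) = 5.333333.
D = 5.333333*(1 - 0.175562 - 0.436943) = 2.0666

2.0666


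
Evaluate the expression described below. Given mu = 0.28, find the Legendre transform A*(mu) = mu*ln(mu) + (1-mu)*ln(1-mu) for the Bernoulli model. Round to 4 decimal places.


Legendre transform for Bernoulli:
A*(mu) = mu*log(mu) + (1-mu)*log(1-mu).
mu = 0.28, 1-mu = 0.72.
mu*log(mu) = 0.28*log(0.28) = -0.35643.
(1-mu)*log(1-mu) = 0.72*log(0.72) = -0.236523.
A* = -0.35643 + -0.236523 = -0.5930

-0.5930


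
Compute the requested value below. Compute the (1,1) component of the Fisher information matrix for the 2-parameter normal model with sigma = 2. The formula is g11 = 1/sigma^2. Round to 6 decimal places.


For the 2-parameter normal family, the Fisher metric has:
  g11 = 1/sigma^2, g22 = 2/sigma^2.
sigma = 2, sigma^2 = 4.
g11 = 0.250000

0.250000


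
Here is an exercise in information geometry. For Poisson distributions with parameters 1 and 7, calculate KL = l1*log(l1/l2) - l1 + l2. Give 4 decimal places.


KL divergence for Poisson:
KL = l1*log(l1/l2) - l1 + l2.
l1 = 1, l2 = 7.
log(1/7) = -1.94591.
l1*log(l1/l2) = 1 * -1.94591 = -1.94591.
KL = -1.94591 - 1 + 7 = 4.0541

4.0541


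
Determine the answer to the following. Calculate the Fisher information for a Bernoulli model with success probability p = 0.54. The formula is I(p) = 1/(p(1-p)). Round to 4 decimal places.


For Bernoulli(p), Fisher information is I(p) = 1/(p*(1-p)).
p = 0.54, 1-p = 0.46.
p*(1-p) = 0.2484.
I(p) = 1/0.2484 = 4.0258

4.0258
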